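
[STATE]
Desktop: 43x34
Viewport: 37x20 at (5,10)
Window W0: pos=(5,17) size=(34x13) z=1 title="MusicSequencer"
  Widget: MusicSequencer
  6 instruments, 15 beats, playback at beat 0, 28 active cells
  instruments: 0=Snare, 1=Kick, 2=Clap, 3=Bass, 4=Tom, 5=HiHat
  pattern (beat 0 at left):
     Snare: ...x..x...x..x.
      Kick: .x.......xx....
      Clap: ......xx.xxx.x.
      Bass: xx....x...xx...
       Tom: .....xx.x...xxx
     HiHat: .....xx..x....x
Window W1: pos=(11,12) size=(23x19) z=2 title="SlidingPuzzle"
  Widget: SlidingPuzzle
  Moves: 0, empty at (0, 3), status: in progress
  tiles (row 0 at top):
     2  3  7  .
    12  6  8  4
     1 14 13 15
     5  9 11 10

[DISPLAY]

                                     
                                     
      ┏━━━━━━━━━━━━━━━━━━━━━┓        
      ┃ SlidingPuzzle       ┃        
      ┠─────────────────────┨        
      ┃┌────┬────┬────┬────┐┃        
      ┃│  2 │  3 │  7 │    │┃        
┏━━━━━┃├────┼────┼────┼────┤┃━━━━┓   
┃ Musi┃│ 12 │  6 │  8 │  4 │┃    ┃   
┠─────┃├────┼────┼────┼────┤┃────┨   
┃     ┃│  1 │ 14 │ 13 │ 15 │┃    ┃   
┃ Snar┃├────┼────┼────┼────┤┃    ┃   
┃  Kic┃│  5 │  9 │ 11 │ 10 │┃    ┃   
┃  Cla┃└────┴────┴────┴────┘┃    ┃   
┃  Bas┃Moves: 0             ┃    ┃   
┃   To┃                     ┃    ┃   
┃ HiHa┃                     ┃    ┃   
┃     ┃                     ┃    ┃   
┃     ┃                     ┃    ┃   
┗━━━━━┃                     ┃━━━━┛   


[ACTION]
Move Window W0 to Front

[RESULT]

                                     
                                     
      ┏━━━━━━━━━━━━━━━━━━━━━┓        
      ┃ SlidingPuzzle       ┃        
      ┠─────────────────────┨        
      ┃┌────┬────┬────┬────┐┃        
      ┃│  2 │  3 │  7 │    │┃        
┏━━━━━━━━━━━━━━━━━━━━━━━━━━━━━━━━┓   
┃ MusicSequencer                 ┃   
┠────────────────────────────────┨   
┃      ▼12345678901234           ┃   
┃ Snare···█··█···█··█·           ┃   
┃  Kick·█·······██····           ┃   
┃  Clap······██·███·█·           ┃   
┃  Bass██····█···██···           ┃   
┃   Tom·····██·█···███           ┃   
┃ HiHat·····██··█····█           ┃   
┃                                ┃   
┃                                ┃   
┗━━━━━━━━━━━━━━━━━━━━━━━━━━━━━━━━┛   


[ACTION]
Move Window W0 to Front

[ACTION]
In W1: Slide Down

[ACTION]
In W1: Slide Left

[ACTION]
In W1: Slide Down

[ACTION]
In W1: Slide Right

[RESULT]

                                     
                                     
      ┏━━━━━━━━━━━━━━━━━━━━━┓        
      ┃ SlidingPuzzle       ┃        
      ┠─────────────────────┨        
      ┃┌────┬────┬────┬────┐┃        
      ┃│  2 │  3 │    │  7 │┃        
┏━━━━━━━━━━━━━━━━━━━━━━━━━━━━━━━━┓   
┃ MusicSequencer                 ┃   
┠────────────────────────────────┨   
┃      ▼12345678901234           ┃   
┃ Snare···█··█···█··█·           ┃   
┃  Kick·█·······██····           ┃   
┃  Clap······██·███·█·           ┃   
┃  Bass██····█···██···           ┃   
┃   Tom·····██·█···███           ┃   
┃ HiHat·····██··█····█           ┃   
┃                                ┃   
┃                                ┃   
┗━━━━━━━━━━━━━━━━━━━━━━━━━━━━━━━━┛   


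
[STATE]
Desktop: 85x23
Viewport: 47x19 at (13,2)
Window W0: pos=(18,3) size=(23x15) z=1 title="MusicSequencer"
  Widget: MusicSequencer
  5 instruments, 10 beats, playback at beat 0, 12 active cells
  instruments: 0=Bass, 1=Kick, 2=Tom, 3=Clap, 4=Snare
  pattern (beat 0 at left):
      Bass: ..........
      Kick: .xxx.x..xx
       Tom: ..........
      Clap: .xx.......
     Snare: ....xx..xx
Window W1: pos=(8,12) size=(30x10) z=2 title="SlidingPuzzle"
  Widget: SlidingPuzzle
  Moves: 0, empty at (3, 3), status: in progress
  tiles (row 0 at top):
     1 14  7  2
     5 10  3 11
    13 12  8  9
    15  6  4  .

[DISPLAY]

                                               
     ┏━━━━━━━━━━━━━━━━━━━━━┓                   
     ┃ MusicSequencer      ┃                   
     ┠─────────────────────┨                   
     ┃      ▼123456789     ┃                   
     ┃  Bass··········     ┃                   
     ┃  Kick·███·█··██     ┃                   
     ┃   Tom··········     ┃                   
     ┃  Clap·██·······     ┃                   
     ┃ Snare····██··██     ┃                   
━━━━━━━━━━━━━━━━━━━━━━━━┓  ┃                   
dingPuzzle              ┃  ┃                   
────────────────────────┨  ┃                   
─┬────┬────┬────┐       ┃  ┃                   
 │ 14 │  7 │  2 │       ┃  ┃                   
─┼────┼────┼────┤       ┃━━┛                   
 │ 10 │  3 │ 11 │       ┃                      
─┼────┼────┼────┤       ┃                      
 │ 12 │  8 │  9 │       ┃                      


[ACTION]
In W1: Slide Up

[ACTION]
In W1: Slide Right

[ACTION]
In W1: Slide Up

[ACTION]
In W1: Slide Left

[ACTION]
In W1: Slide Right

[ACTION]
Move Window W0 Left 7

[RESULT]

                                               
━━━━━━━━━━━━━━━━━━━━┓                          
MusicSequencer      ┃                          
────────────────────┨                          
     ▼123456789     ┃                          
 Bass··········     ┃                          
 Kick·███·█··██     ┃                          
  Tom··········     ┃                          
 Clap·██·······     ┃                          
Snare····██··██     ┃                          
━━━━━━━━━━━━━━━━━━━━━━━━┓                      
dingPuzzle              ┃                      
────────────────────────┨                      
─┬────┬────┬────┐       ┃                      
 │ 14 │  7 │  2 │       ┃                      
─┼────┼────┼────┤       ┃                      
 │ 10 │  3 │ 11 │       ┃                      
─┼────┼────┼────┤       ┃                      
 │ 12 │  8 │  9 │       ┃                      


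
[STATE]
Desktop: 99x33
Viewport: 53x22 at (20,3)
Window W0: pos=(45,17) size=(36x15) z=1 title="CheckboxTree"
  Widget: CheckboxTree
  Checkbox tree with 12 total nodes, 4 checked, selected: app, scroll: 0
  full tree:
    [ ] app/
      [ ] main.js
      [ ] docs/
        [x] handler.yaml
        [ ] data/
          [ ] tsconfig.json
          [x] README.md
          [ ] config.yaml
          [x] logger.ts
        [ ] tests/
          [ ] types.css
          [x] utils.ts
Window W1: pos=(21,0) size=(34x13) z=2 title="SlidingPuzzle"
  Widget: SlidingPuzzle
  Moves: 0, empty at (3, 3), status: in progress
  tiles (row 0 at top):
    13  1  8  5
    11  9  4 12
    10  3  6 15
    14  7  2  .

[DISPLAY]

 ┃┌────┬────┬────┬────┐           ┃                  
 ┃│ 13 │  1 │  8 │  5 │           ┃                  
 ┃├────┼────┼────┼────┤           ┃                  
 ┃│ 11 │  9 │  4 │ 12 │           ┃                  
 ┃├────┼────┼────┼────┤           ┃                  
 ┃│ 10 │  3 │  6 │ 15 │           ┃                  
 ┃├────┼────┼────┼────┤           ┃                  
 ┃│ 14 │  7 │  2 │    │           ┃                  
 ┃└────┴────┴────┴────┘           ┃                  
 ┗━━━━━━━━━━━━━━━━━━━━━━━━━━━━━━━━┛                  
                                                     
                                                     
                                                     
                                                     
                         ┏━━━━━━━━━━━━━━━━━━━━━━━━━━━
                         ┃ CheckboxTree              
                         ┠───────────────────────────
                         ┃>[-] app/                  
                         ┃   [ ] main.js             
                         ┃   [-] docs/               
                         ┃     [x] handler.yaml      
                         ┃     [-] data/             


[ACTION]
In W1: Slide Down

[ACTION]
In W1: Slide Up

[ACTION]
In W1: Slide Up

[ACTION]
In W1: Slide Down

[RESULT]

 ┃┌────┬────┬────┬────┐           ┃                  
 ┃│ 13 │  1 │  8 │  5 │           ┃                  
 ┃├────┼────┼────┼────┤           ┃                  
 ┃│ 11 │  9 │  4 │ 12 │           ┃                  
 ┃├────┼────┼────┼────┤           ┃                  
 ┃│ 10 │  3 │  6 │    │           ┃                  
 ┃├────┼────┼────┼────┤           ┃                  
 ┃│ 14 │  7 │  2 │ 15 │           ┃                  
 ┃└────┴────┴────┴────┘           ┃                  
 ┗━━━━━━━━━━━━━━━━━━━━━━━━━━━━━━━━┛                  
                                                     
                                                     
                                                     
                                                     
                         ┏━━━━━━━━━━━━━━━━━━━━━━━━━━━
                         ┃ CheckboxTree              
                         ┠───────────────────────────
                         ┃>[-] app/                  
                         ┃   [ ] main.js             
                         ┃   [-] docs/               
                         ┃     [x] handler.yaml      
                         ┃     [-] data/             


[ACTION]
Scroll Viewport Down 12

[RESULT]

 ┃└────┴────┴────┴────┘           ┃                  
 ┗━━━━━━━━━━━━━━━━━━━━━━━━━━━━━━━━┛                  
                                                     
                                                     
                                                     
                                                     
                         ┏━━━━━━━━━━━━━━━━━━━━━━━━━━━
                         ┃ CheckboxTree              
                         ┠───────────────────────────
                         ┃>[-] app/                  
                         ┃   [ ] main.js             
                         ┃   [-] docs/               
                         ┃     [x] handler.yaml      
                         ┃     [-] data/             
                         ┃       [ ] tsconfig.json   
                         ┃       [x] README.md       
                         ┃       [ ] config.yaml     
                         ┃       [x] logger.ts       
                         ┃     [-] tests/            
                         ┃       [ ] types.css       
                         ┗━━━━━━━━━━━━━━━━━━━━━━━━━━━
                                                     


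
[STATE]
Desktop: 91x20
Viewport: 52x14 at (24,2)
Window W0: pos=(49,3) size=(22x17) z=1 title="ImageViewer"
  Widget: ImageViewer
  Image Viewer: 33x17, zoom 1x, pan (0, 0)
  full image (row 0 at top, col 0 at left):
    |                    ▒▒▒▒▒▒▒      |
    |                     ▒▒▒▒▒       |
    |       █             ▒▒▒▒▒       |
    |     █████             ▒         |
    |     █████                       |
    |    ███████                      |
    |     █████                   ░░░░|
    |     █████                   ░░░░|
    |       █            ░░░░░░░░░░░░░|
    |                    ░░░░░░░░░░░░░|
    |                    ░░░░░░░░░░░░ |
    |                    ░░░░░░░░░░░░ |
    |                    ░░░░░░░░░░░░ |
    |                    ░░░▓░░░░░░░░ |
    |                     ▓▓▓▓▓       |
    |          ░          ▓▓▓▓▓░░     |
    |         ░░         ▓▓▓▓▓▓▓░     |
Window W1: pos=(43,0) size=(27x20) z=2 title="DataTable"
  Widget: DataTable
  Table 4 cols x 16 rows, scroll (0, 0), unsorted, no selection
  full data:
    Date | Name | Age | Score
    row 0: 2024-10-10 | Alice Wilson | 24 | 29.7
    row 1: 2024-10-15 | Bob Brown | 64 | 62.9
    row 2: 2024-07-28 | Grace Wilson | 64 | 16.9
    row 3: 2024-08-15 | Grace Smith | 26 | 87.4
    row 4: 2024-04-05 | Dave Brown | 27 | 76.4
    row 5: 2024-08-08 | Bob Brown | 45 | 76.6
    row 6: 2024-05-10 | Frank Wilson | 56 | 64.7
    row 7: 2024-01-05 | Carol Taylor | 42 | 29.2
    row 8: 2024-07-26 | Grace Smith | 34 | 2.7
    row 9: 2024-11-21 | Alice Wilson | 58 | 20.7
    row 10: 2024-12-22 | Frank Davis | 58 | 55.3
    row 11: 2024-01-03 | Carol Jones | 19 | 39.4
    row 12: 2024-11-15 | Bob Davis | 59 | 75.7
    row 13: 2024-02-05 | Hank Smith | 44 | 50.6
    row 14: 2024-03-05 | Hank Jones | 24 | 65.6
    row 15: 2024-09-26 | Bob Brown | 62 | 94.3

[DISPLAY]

                   ┠─────────────────────────┨      
                   ┃Date      │Name        │A┃┓     
                   ┃──────────┼────────────┼─┃┃     
                   ┃2024-10-10│Alice Wilson│2┃┨     
                   ┃2024-10-15│Bob Brown   │6┃┃     
                   ┃2024-07-28│Grace Wilson│6┃┃     
                   ┃2024-08-15│Grace Smith │2┃┃     
                   ┃2024-04-05│Dave Brown  │2┃┃     
                   ┃2024-08-08│Bob Brown   │4┃┃     
                   ┃2024-05-10│Frank Wilson│5┃┃     
                   ┃2024-01-05│Carol Taylor│4┃┃     
                   ┃2024-07-26│Grace Smith │3┃┃     
                   ┃2024-11-21│Alice Wilson│5┃┃     
                   ┃2024-12-22│Frank Davis │5┃┃     


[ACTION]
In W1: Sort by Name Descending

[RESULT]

                   ┠─────────────────────────┨      
                   ┃Date      │Name       ▼│A┃┓     
                   ┃──────────┼────────────┼─┃┃     
                   ┃2024-02-05│Hank Smith  │4┃┨     
                   ┃2024-03-05│Hank Jones  │2┃┃     
                   ┃2024-07-28│Grace Wilson│6┃┃     
                   ┃2024-08-15│Grace Smith │2┃┃     
                   ┃2024-07-26│Grace Smith │3┃┃     
                   ┃2024-05-10│Frank Wilson│5┃┃     
                   ┃2024-12-22│Frank Davis │5┃┃     
                   ┃2024-04-05│Dave Brown  │2┃┃     
                   ┃2024-01-05│Carol Taylor│4┃┃     
                   ┃2024-01-03│Carol Jones │1┃┃     
                   ┃2024-11-15│Bob Davis   │5┃┃     


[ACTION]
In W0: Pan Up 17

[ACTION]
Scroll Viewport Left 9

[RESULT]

                            ┠───────────────────────
                            ┃Date      │Name       ▼
                            ┃──────────┼────────────
                            ┃2024-02-05│Hank Smith  
                            ┃2024-03-05│Hank Jones  
                            ┃2024-07-28│Grace Wilson
                            ┃2024-08-15│Grace Smith 
                            ┃2024-07-26│Grace Smith 
                            ┃2024-05-10│Frank Wilson
                            ┃2024-12-22│Frank Davis 
                            ┃2024-04-05│Dave Brown  
                            ┃2024-01-05│Carol Taylor
                            ┃2024-01-03│Carol Jones 
                            ┃2024-11-15│Bob Davis   


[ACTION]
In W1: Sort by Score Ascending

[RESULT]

                            ┠───────────────────────
                            ┃Date      │Name        
                            ┃──────────┼────────────
                            ┃2024-07-26│Grace Smith 
                            ┃2024-07-28│Grace Wilson
                            ┃2024-11-21│Alice Wilson
                            ┃2024-01-05│Carol Taylor
                            ┃2024-10-10│Alice Wilson
                            ┃2024-01-03│Carol Jones 
                            ┃2024-02-05│Hank Smith  
                            ┃2024-12-22│Frank Davis 
                            ┃2024-10-15│Bob Brown   
                            ┃2024-05-10│Frank Wilson
                            ┃2024-03-05│Hank Jones  


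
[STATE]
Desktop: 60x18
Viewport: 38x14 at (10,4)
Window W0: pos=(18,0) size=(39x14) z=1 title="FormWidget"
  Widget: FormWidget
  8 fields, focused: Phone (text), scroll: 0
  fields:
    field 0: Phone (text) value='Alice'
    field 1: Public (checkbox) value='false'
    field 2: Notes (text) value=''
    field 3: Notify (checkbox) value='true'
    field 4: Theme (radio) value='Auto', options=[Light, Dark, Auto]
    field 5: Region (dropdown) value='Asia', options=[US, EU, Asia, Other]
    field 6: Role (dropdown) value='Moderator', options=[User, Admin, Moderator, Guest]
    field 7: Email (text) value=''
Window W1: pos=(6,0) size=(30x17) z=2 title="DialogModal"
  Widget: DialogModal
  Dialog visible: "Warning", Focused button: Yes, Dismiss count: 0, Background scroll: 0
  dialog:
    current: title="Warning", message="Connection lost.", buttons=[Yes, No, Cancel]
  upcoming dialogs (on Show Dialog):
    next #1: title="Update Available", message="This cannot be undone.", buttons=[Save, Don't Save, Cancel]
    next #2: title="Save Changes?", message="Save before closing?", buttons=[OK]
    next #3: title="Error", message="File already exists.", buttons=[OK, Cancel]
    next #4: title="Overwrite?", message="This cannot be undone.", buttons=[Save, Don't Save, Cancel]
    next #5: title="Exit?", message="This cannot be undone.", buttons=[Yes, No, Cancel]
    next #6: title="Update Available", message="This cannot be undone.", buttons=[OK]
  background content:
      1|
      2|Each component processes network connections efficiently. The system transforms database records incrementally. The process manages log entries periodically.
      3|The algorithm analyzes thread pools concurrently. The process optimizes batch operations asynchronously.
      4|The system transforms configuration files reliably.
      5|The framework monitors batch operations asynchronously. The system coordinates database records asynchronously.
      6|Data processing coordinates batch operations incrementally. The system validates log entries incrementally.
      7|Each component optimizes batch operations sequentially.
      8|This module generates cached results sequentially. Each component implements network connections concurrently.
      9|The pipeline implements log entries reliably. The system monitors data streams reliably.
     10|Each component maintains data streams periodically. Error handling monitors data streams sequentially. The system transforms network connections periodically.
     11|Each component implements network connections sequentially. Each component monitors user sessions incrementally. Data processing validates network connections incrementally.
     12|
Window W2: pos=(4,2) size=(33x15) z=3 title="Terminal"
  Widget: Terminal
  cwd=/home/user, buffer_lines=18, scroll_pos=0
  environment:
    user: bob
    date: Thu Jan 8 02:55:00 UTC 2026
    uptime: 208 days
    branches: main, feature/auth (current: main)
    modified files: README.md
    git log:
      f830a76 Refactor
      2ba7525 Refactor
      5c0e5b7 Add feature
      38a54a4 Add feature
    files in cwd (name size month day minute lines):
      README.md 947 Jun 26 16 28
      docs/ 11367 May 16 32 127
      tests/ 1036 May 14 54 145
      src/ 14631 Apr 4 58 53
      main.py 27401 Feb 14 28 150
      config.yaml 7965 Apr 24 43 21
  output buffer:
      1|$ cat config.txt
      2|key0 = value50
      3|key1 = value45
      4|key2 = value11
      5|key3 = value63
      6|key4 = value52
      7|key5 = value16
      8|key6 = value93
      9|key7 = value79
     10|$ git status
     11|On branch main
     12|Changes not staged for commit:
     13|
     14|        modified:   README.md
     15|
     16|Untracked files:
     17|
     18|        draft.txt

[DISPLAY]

──────────────────────────┨           
 config.txt               ┃           
= value50                 ┃           
= value45                 ┃Light  ( ) 
= value11                 ┃a          
= value63                 ┃erator     
= value52                 ┃           
= value16                 ┃           
= value93                 ┃           
= value79                 ┃━━━━━━━━━━━
 status                   ┃           
anch main                 ┃           
━━━━━━━━━━━━━━━━━━━━━━━━━━┛           
                                      


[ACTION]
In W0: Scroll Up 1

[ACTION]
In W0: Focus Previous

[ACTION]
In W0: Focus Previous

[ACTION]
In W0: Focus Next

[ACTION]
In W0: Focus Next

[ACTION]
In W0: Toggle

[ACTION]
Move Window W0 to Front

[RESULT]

────────┃  Public:     [ ]            
 config.┃  Notes:      [              
= value5┃  Notify:     [x]            
= value4┃  Theme:      ( ) Light  ( ) 
= value1┃  Region:     [Asia          
= value6┃  Role:       [Moderator     
= value5┃  Email:      [              
= value1┃                             
= value9┃                             
= value7┗━━━━━━━━━━━━━━━━━━━━━━━━━━━━━
 status                   ┃           
anch main                 ┃           
━━━━━━━━━━━━━━━━━━━━━━━━━━┛           
                                      


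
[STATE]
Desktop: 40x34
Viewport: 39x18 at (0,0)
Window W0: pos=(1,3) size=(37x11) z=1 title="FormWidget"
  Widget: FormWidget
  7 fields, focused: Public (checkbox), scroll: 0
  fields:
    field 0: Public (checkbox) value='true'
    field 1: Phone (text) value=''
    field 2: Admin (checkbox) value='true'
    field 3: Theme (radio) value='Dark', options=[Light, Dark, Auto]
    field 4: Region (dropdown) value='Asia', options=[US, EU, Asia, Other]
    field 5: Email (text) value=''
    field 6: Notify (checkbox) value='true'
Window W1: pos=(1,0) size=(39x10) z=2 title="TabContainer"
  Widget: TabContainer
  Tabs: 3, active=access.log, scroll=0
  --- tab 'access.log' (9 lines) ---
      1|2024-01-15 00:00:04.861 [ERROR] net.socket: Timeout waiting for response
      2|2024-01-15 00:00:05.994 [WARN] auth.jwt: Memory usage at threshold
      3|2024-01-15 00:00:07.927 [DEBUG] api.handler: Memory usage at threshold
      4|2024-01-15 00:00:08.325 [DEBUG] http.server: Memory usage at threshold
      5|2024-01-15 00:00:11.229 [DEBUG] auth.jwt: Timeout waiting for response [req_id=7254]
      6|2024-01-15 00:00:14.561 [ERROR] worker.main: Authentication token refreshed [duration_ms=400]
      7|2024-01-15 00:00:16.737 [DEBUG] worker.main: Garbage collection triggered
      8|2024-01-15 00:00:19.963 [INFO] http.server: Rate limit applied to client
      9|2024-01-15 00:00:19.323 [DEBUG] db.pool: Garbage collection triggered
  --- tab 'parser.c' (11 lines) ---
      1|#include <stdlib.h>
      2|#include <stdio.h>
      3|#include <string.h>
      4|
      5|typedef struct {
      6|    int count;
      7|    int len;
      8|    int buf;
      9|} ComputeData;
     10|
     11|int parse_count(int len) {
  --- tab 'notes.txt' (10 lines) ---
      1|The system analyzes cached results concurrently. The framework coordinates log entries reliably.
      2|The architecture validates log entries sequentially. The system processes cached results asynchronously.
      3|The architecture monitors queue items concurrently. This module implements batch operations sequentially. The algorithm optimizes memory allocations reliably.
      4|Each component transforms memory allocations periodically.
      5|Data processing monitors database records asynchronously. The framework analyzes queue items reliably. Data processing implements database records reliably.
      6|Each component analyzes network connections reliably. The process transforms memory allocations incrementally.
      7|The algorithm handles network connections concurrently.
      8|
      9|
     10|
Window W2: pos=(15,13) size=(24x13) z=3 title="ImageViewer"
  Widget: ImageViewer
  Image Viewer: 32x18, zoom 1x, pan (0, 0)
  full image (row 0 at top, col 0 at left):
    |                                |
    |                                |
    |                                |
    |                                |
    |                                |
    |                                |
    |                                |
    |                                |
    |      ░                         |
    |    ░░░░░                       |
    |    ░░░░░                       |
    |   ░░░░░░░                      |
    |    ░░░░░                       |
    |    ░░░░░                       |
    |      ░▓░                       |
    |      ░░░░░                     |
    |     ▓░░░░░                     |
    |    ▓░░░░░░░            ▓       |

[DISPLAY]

 ┏━━━━━━━━━━━━━━━━━━━━━━━━━━━━━━━━━━━━━
 ┃ TabContainer                        
 ┠─────────────────────────────────────
 ┃[access.log]│ parser.c │ notes.txt   
 ┃─────────────────────────────────────
 ┃2024-01-15 00:00:04.861 [ERROR] net.s
 ┃2024-01-15 00:00:05.994 [WARN] auth.j
 ┃2024-01-15 00:00:07.927 [DEBUG] api.h
 ┃2024-01-15 00:00:08.325 [DEBUG] http.
 ┗━━━━━━━━━━━━━━━━━━━━━━━━━━━━━━━━━━━━━
 ┃  Region:     [Asia              ▼]┃ 
 ┃  Email:      [                   ]┃ 
 ┃  Notify:     [x]                  ┃ 
 ┗━━━━━━━━━━━━━┏━━━━━━━━━━━━━━━━━━━━━━┓
               ┃ ImageViewer          ┃
               ┠──────────────────────┨
               ┃                      ┃
               ┃                      ┃


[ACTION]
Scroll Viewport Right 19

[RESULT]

┏━━━━━━━━━━━━━━━━━━━━━━━━━━━━━━━━━━━━━┓
┃ TabContainer                        ┃
┠─────────────────────────────────────┨
┃[access.log]│ parser.c │ notes.txt   ┃
┃─────────────────────────────────────┃
┃2024-01-15 00:00:04.861 [ERROR] net.s┃
┃2024-01-15 00:00:05.994 [WARN] auth.j┃
┃2024-01-15 00:00:07.927 [DEBUG] api.h┃
┃2024-01-15 00:00:08.325 [DEBUG] http.┃
┗━━━━━━━━━━━━━━━━━━━━━━━━━━━━━━━━━━━━━┛
┃  Region:     [Asia              ▼]┃  
┃  Email:      [                   ]┃  
┃  Notify:     [x]                  ┃  
┗━━━━━━━━━━━━━┏━━━━━━━━━━━━━━━━━━━━━━┓ 
              ┃ ImageViewer          ┃ 
              ┠──────────────────────┨ 
              ┃                      ┃ 
              ┃                      ┃ 


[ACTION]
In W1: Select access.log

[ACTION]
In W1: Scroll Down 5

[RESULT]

┏━━━━━━━━━━━━━━━━━━━━━━━━━━━━━━━━━━━━━┓
┃ TabContainer                        ┃
┠─────────────────────────────────────┨
┃[access.log]│ parser.c │ notes.txt   ┃
┃─────────────────────────────────────┃
┃2024-01-15 00:00:14.561 [ERROR] worke┃
┃2024-01-15 00:00:16.737 [DEBUG] worke┃
┃2024-01-15 00:00:19.963 [INFO] http.s┃
┃2024-01-15 00:00:19.323 [DEBUG] db.po┃
┗━━━━━━━━━━━━━━━━━━━━━━━━━━━━━━━━━━━━━┛
┃  Region:     [Asia              ▼]┃  
┃  Email:      [                   ]┃  
┃  Notify:     [x]                  ┃  
┗━━━━━━━━━━━━━┏━━━━━━━━━━━━━━━━━━━━━━┓ 
              ┃ ImageViewer          ┃ 
              ┠──────────────────────┨ 
              ┃                      ┃ 
              ┃                      ┃ 


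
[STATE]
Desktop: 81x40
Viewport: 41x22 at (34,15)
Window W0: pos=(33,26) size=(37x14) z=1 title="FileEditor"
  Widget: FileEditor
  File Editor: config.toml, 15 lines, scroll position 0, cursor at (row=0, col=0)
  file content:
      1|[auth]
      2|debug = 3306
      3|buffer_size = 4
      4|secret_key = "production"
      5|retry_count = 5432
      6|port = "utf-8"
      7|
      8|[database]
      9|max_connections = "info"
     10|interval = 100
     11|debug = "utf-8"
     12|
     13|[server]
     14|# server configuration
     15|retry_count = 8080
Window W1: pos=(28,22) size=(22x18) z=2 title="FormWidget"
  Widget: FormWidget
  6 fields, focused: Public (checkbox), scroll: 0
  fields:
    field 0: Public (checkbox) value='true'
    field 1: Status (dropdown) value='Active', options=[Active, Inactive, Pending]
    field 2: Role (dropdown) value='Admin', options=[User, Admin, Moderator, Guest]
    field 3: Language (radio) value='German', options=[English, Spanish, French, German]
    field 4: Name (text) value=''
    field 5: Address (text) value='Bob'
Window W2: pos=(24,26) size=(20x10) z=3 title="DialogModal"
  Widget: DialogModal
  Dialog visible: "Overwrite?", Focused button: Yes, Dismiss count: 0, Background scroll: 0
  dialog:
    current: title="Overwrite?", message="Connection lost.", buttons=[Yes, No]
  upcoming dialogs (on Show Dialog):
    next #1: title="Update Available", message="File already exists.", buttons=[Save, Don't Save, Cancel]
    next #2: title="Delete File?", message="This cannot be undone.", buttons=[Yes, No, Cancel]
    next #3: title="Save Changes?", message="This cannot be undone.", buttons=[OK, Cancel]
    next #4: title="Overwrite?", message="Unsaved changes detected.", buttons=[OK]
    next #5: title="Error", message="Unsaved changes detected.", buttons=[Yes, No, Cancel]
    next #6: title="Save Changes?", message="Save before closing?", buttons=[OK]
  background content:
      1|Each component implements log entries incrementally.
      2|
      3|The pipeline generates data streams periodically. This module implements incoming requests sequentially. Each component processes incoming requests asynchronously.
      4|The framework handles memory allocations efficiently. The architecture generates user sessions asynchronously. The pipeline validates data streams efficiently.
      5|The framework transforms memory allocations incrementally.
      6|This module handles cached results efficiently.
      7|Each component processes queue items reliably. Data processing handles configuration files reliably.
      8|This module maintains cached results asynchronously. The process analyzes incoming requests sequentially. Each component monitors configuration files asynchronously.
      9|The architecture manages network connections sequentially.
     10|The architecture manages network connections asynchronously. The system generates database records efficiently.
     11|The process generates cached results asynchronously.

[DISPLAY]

                                         
                                         
                                         
                                         
                                         
                                         
                                         
━━━━━━━━━━━━━━━┓                         
Widget         ┃                         
───────────────┨                         
lic:     [x]   ┃                         
━━━━━━━━━┓Act▼]┃━━━━━━━━━━━━━━━━━━━┓     
dal      ┃Adm▼]┃                   ┃     
─────────┨ ) En┃───────────────────┨     
──────┐mp┃    ]┃                  ▲┃     
rite? │  ┃Bob ]┃                  █┃     
tion l│er┃     ┃                  ░┃     
  No  │nd┃     ┃oduction"         ░┃     
──────┘an┃     ┃32                ░┃     
le handle┃     ┃                  ░┃     
━━━━━━━━━┛     ┃                  ░┃     
               ┃                  ░┃     


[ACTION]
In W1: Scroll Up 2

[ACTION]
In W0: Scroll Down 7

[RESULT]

                                         
                                         
                                         
                                         
                                         
                                         
                                         
━━━━━━━━━━━━━━━┓                         
Widget         ┃                         
───────────────┨                         
lic:     [x]   ┃                         
━━━━━━━━━┓Act▼]┃━━━━━━━━━━━━━━━━━━━┓     
dal      ┃Adm▼]┃                   ┃     
─────────┨ ) En┃───────────────────┨     
──────┐mp┃    ]┃                  ▲┃     
rite? │  ┃Bob ]┃                  ░┃     
tion l│er┃     ┃                  ░┃     
  No  │nd┃     ┃= "info"          ░┃     
──────┘an┃     ┃                  ░┃     
le handle┃     ┃                  ░┃     
━━━━━━━━━┛     ┃                  ░┃     
               ┃                  ░┃     


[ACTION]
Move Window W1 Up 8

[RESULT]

Widget         ┃                         
───────────────┨                         
lic:     [x]   ┃                         
tus:     [Act▼]┃                         
e:       [Adm▼]┃                         
guage:   ( ) En┃                         
e:       [    ]┃                         
ress:    [Bob ]┃                         
               ┃                         
               ┃                         
               ┃                         
━━━━━━━━━┓     ┃━━━━━━━━━━━━━━━━━━━┓     
dal      ┃     ┃                   ┃     
─────────┨     ┃───────────────────┨     
──────┐mp┃     ┃                  ▲┃     
rite? │  ┃     ┃                  ░┃     
tion l│er┃━━━━━┛                  ░┃     
  No  │nd┃tions = "info"          ░┃     
──────┘an┃ 100                    ░┃     
le handle┃tf-8"                   ░┃     
━━━━━━━━━┛                        ░┃     
[server]                          ░┃     


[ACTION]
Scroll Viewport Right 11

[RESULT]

         ┃                               
─────────┨                               
   [x]   ┃                               
   [Act▼]┃                               
   [Adm▼]┃                               
   ( ) En┃                               
   [    ]┃                               
   [Bob ]┃                               
         ┃                               
         ┃                               
         ┃                               
━━━┓     ┃━━━━━━━━━━━━━━━━━━━┓           
   ┃     ┃                   ┃           
───┨     ┃───────────────────┨           
┐mp┃     ┃                  ▲┃           
│  ┃     ┃                  ░┃           
│er┃━━━━━┛                  ░┃           
│nd┃tions = "info"          ░┃           
┘an┃ 100                    ░┃           
dle┃tf-8"                   ░┃           
━━━┛                        ░┃           
r]                          ░┃           


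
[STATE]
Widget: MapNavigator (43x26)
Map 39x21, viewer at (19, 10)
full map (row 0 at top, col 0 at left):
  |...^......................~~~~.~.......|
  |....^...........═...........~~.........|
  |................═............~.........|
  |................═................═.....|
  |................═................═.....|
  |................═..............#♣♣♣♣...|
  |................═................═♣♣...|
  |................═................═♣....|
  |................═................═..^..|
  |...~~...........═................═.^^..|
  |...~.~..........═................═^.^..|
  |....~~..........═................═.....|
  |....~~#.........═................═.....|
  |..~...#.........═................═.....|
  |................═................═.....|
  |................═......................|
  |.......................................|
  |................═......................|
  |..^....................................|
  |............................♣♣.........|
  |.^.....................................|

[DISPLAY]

                                           
                                           
                                           
  ...^......................~~~~.~.......  
  ....^...........═...........~~.........  
  ................═............~.........  
  ................═................═.....  
  ................═................═.....  
  ................═..............#♣♣♣♣...  
  ................═................═♣♣...  
  ................═................═♣....  
  ................═................═..^..  
  ...~~...........═................═.^^..  
  ...~.~..........═..@.............═^.^..  
  ....~~..........═................═.....  
  ....~~#.........═................═.....  
  ..~...#.........═................═.....  
  ................═................═.....  
  ................═......................  
  .......................................  
  ................═......................  
  ..^....................................  
  ............................♣♣.........  
  .^.....................................  
                                           
                                           


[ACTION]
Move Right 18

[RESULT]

                                           
                                           
                                           
..........~~~~.~.......                    
═...........~~.........                    
═............~.........                    
═................═.....                    
═................═.....                    
═..............#♣♣♣♣...                    
═................═♣♣...                    
═................═♣....                    
═................═..^..                    
═................═.^^..                    
═................═^.^@.                    
═................═.....                    
═................═.....                    
═................═.....                    
═................═.....                    
═......................                    
.......................                    
═......................                    
.......................                    
............♣♣.........                    
.......................                    
                                           
                                           


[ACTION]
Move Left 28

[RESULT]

                                           
                                           
                                           
            ...^......................~~~~.
            ....^...........═...........~~.
            ................═............~.
            ................═..............
            ................═..............
            ................═..............
            ................═..............
            ................═..............
            ................═..............
            ...~~...........═..............
            ...~.~...@......═..............
            ....~~..........═..............
            ....~~#.........═..............
            ..~...#.........═..............
            ................═..............
            ................═..............
            ...............................
            ................═..............
            ..^............................
            ............................♣♣.
            .^.............................
                                           
                                           
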